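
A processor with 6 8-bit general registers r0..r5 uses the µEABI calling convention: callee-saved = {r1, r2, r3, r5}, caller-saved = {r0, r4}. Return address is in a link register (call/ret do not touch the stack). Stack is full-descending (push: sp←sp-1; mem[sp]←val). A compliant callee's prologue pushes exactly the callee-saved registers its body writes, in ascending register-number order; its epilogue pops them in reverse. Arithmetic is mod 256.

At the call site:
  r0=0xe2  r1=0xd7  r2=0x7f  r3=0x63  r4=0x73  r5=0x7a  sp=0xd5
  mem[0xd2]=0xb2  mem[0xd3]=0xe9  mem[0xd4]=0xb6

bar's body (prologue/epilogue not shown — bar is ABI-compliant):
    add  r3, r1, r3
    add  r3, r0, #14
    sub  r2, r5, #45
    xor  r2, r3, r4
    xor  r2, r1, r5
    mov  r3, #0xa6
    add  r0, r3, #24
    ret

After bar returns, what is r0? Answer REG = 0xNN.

prologue: push r2 → mem[0xd4]=0x7f, sp=0xd4
prologue: push r3 → mem[0xd3]=0x63, sp=0xd3
body[0] add  r3, r1, r3 → r3=0x3a
body[1] add  r3, r0, #14 → r3=0xf0
body[2] sub  r2, r5, #45 → r2=0x4d
body[3] xor  r2, r3, r4 → r2=0x83
body[4] xor  r2, r1, r5 → r2=0xad
body[5] mov  r3, #0xa6 → r3=0xa6
body[6] add  r0, r3, #24 → r0=0xbe
epilogue: pop r3=0x63, sp=0xd4
epilogue: pop r2=0x7f, sp=0xd5
r0 is caller-saved → body value

REG = 0xbe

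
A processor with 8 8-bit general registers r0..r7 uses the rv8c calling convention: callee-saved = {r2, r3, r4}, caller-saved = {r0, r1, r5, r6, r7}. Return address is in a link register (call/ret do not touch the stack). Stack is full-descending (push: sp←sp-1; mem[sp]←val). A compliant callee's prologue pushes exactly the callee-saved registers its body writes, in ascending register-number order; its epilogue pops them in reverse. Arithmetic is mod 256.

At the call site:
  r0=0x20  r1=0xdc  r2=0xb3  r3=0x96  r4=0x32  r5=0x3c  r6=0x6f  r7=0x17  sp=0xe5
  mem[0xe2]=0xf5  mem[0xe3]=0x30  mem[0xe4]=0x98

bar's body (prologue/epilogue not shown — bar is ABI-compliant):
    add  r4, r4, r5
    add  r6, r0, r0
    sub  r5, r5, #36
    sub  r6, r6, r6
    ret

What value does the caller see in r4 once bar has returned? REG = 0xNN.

REG = 0x32

prologue: push r4 -> mem[0xe4]=0x32, sp=0xe4
body[0] add  r4, r4, r5 -> r4=0x6e
body[1] add  r6, r0, r0 -> r6=0x40
body[2] sub  r5, r5, #36 -> r5=0x18
body[3] sub  r6, r6, r6 -> r6=0x00
epilogue: pop r4=0x32, sp=0xe5
r4 is callee-saved -> restored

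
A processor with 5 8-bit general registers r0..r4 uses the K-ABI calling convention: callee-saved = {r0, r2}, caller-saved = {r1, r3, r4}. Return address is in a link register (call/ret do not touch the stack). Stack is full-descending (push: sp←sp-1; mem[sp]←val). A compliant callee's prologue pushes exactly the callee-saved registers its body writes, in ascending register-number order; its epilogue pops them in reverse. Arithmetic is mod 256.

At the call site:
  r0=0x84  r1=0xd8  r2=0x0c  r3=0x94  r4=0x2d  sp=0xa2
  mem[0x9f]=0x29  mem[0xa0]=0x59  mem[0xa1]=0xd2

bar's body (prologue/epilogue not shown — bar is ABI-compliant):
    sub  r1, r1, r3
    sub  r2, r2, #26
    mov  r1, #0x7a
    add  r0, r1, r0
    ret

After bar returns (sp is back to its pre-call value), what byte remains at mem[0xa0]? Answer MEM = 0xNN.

prologue: push r0 → mem[0xa1]=0x84, sp=0xa1
prologue: push r2 → mem[0xa0]=0x0c, sp=0xa0
body[0] sub  r1, r1, r3 → r1=0x44
body[1] sub  r2, r2, #26 → r2=0xf2
body[2] mov  r1, #0x7a → r1=0x7a
body[3] add  r0, r1, r0 → r0=0xfe
epilogue: pop r2=0x0c, sp=0xa1
epilogue: pop r0=0x84, sp=0xa2
prologue pushed ['r0', 'r2'] at ['0xa1', '0xa0']

MEM = 0x0c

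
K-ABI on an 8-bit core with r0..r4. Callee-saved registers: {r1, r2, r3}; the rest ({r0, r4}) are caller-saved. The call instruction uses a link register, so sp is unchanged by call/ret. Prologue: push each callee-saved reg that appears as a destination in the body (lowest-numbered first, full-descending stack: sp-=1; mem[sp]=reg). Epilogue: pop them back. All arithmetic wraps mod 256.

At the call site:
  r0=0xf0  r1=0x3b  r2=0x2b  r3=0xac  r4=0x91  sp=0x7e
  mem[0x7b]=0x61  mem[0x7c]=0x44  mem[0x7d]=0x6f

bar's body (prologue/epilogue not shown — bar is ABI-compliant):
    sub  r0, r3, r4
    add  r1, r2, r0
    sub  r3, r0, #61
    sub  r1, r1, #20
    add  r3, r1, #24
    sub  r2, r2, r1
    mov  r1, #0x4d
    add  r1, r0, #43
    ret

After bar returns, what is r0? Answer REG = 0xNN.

prologue: push r1 → mem[0x7d]=0x3b, sp=0x7d
prologue: push r2 → mem[0x7c]=0x2b, sp=0x7c
prologue: push r3 → mem[0x7b]=0xac, sp=0x7b
body[0] sub  r0, r3, r4 → r0=0x1b
body[1] add  r1, r2, r0 → r1=0x46
body[2] sub  r3, r0, #61 → r3=0xde
body[3] sub  r1, r1, #20 → r1=0x32
body[4] add  r3, r1, #24 → r3=0x4a
body[5] sub  r2, r2, r1 → r2=0xf9
body[6] mov  r1, #0x4d → r1=0x4d
body[7] add  r1, r0, #43 → r1=0x46
epilogue: pop r3=0xac, sp=0x7c
epilogue: pop r2=0x2b, sp=0x7d
epilogue: pop r1=0x3b, sp=0x7e
r0 is caller-saved → body value

REG = 0x1b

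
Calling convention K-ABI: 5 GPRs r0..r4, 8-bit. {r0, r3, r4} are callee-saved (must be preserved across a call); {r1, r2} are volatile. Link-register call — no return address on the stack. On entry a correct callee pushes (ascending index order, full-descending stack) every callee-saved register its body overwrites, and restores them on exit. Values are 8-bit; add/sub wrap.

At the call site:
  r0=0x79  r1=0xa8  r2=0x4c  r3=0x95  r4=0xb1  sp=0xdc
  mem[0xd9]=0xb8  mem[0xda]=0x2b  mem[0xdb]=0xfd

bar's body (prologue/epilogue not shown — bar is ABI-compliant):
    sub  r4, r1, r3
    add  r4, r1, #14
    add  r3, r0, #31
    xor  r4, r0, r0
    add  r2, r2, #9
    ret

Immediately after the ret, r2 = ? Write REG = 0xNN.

REG = 0x55

prologue: push r3 -> mem[0xdb]=0x95, sp=0xdb
prologue: push r4 -> mem[0xda]=0xb1, sp=0xda
body[0] sub  r4, r1, r3 -> r4=0x13
body[1] add  r4, r1, #14 -> r4=0xb6
body[2] add  r3, r0, #31 -> r3=0x98
body[3] xor  r4, r0, r0 -> r4=0x00
body[4] add  r2, r2, #9 -> r2=0x55
epilogue: pop r4=0xb1, sp=0xdb
epilogue: pop r3=0x95, sp=0xdc
r2 is caller-saved -> body value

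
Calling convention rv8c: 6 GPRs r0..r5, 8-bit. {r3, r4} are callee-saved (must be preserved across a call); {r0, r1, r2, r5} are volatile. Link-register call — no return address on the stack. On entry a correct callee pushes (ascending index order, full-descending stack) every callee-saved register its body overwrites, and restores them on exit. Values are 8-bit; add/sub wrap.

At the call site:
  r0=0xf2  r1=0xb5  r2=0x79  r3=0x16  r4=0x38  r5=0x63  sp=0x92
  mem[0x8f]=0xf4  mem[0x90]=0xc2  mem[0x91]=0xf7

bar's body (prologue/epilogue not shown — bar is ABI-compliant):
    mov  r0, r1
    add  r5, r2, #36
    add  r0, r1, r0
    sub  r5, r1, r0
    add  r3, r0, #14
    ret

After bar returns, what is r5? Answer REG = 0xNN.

prologue: push r3 -> mem[0x91]=0x16, sp=0x91
body[0] mov  r0, r1 -> r0=0xb5
body[1] add  r5, r2, #36 -> r5=0x9d
body[2] add  r0, r1, r0 -> r0=0x6a
body[3] sub  r5, r1, r0 -> r5=0x4b
body[4] add  r3, r0, #14 -> r3=0x78
epilogue: pop r3=0x16, sp=0x92
r5 is caller-saved -> body value

REG = 0x4b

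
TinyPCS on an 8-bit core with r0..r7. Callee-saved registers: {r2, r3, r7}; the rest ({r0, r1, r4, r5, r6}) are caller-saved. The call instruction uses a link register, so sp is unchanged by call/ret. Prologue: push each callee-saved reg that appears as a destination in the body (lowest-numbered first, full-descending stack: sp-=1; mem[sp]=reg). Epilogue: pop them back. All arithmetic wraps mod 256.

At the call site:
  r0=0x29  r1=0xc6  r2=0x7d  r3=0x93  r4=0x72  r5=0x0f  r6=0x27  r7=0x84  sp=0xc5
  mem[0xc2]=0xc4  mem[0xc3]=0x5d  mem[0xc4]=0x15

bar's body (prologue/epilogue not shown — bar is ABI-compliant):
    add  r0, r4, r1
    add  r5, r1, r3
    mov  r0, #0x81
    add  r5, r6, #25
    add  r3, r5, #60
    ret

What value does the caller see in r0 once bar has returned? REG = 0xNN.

REG = 0x81

prologue: push r3 → mem[0xc4]=0x93, sp=0xc4
body[0] add  r0, r4, r1 → r0=0x38
body[1] add  r5, r1, r3 → r5=0x59
body[2] mov  r0, #0x81 → r0=0x81
body[3] add  r5, r6, #25 → r5=0x40
body[4] add  r3, r5, #60 → r3=0x7c
epilogue: pop r3=0x93, sp=0xc5
r0 is caller-saved → body value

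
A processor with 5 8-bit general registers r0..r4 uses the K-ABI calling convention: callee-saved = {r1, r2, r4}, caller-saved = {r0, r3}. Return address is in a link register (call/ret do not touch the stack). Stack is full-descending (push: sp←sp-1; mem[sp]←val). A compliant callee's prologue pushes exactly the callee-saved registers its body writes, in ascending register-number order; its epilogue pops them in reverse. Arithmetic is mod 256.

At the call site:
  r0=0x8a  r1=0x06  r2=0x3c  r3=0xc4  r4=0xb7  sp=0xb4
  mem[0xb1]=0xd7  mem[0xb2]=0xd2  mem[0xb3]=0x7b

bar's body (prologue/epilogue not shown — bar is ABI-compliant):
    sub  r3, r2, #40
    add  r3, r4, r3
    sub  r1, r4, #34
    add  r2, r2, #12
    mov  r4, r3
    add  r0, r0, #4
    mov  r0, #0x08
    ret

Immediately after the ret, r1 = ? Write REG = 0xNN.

REG = 0x06

prologue: push r1 -> mem[0xb3]=0x06, sp=0xb3
prologue: push r2 -> mem[0xb2]=0x3c, sp=0xb2
prologue: push r4 -> mem[0xb1]=0xb7, sp=0xb1
body[0] sub  r3, r2, #40 -> r3=0x14
body[1] add  r3, r4, r3 -> r3=0xcb
body[2] sub  r1, r4, #34 -> r1=0x95
body[3] add  r2, r2, #12 -> r2=0x48
body[4] mov  r4, r3 -> r4=0xcb
body[5] add  r0, r0, #4 -> r0=0x8e
body[6] mov  r0, #0x08 -> r0=0x08
epilogue: pop r4=0xb7, sp=0xb2
epilogue: pop r2=0x3c, sp=0xb3
epilogue: pop r1=0x06, sp=0xb4
r1 is callee-saved -> restored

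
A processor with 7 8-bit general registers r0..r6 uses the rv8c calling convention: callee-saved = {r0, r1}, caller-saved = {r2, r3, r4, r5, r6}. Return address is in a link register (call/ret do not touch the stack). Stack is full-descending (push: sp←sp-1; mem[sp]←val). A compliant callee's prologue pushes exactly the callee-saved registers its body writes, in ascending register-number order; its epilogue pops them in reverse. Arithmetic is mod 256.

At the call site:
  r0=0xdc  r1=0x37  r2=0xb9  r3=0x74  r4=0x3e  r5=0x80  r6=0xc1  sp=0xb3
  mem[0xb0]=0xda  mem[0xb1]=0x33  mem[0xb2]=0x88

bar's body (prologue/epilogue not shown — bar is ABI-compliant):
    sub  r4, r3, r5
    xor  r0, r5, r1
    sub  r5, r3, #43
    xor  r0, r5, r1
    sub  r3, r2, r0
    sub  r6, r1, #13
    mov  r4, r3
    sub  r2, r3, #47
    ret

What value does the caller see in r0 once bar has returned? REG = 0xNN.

prologue: push r0 → mem[0xb2]=0xdc, sp=0xb2
body[0] sub  r4, r3, r5 → r4=0xf4
body[1] xor  r0, r5, r1 → r0=0xb7
body[2] sub  r5, r3, #43 → r5=0x49
body[3] xor  r0, r5, r1 → r0=0x7e
body[4] sub  r3, r2, r0 → r3=0x3b
body[5] sub  r6, r1, #13 → r6=0x2a
body[6] mov  r4, r3 → r4=0x3b
body[7] sub  r2, r3, #47 → r2=0x0c
epilogue: pop r0=0xdc, sp=0xb3
r0 is callee-saved → restored

REG = 0xdc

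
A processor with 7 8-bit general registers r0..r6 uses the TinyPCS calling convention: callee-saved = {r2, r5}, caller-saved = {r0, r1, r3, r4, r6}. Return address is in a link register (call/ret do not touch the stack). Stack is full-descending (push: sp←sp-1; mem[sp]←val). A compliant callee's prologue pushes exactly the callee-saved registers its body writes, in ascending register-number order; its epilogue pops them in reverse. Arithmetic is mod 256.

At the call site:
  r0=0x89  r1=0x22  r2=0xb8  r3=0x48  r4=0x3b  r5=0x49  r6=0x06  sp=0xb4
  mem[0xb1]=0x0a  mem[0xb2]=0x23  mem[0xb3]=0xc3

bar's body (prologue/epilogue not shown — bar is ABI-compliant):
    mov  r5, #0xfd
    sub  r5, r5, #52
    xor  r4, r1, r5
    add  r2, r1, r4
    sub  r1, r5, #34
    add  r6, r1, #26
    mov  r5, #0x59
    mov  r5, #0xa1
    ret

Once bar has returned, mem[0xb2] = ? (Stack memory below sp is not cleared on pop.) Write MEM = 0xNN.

prologue: push r2 -> mem[0xb3]=0xb8, sp=0xb3
prologue: push r5 -> mem[0xb2]=0x49, sp=0xb2
body[0] mov  r5, #0xfd -> r5=0xfd
body[1] sub  r5, r5, #52 -> r5=0xc9
body[2] xor  r4, r1, r5 -> r4=0xeb
body[3] add  r2, r1, r4 -> r2=0x0d
body[4] sub  r1, r5, #34 -> r1=0xa7
body[5] add  r6, r1, #26 -> r6=0xc1
body[6] mov  r5, #0x59 -> r5=0x59
body[7] mov  r5, #0xa1 -> r5=0xa1
epilogue: pop r5=0x49, sp=0xb3
epilogue: pop r2=0xb8, sp=0xb4
prologue pushed ['r2', 'r5'] at ['0xb3', '0xb2']

MEM = 0x49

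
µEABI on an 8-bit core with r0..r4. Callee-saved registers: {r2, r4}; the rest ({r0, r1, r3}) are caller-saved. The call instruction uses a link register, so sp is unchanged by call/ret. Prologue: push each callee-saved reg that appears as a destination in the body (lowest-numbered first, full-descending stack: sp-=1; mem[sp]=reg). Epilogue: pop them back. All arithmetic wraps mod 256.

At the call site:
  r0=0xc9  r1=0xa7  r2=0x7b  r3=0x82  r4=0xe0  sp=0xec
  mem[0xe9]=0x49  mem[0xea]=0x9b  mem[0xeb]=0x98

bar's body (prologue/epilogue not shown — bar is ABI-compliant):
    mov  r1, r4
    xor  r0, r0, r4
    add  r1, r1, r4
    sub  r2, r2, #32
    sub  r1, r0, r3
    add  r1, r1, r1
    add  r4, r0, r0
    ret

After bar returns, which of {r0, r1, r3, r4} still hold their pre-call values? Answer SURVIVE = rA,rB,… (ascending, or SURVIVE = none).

prologue: push r2 → mem[0xeb]=0x7b, sp=0xeb
prologue: push r4 → mem[0xea]=0xe0, sp=0xea
body[0] mov  r1, r4 → r1=0xe0
body[1] xor  r0, r0, r4 → r0=0x29
body[2] add  r1, r1, r4 → r1=0xc0
body[3] sub  r2, r2, #32 → r2=0x5b
body[4] sub  r1, r0, r3 → r1=0xa7
body[5] add  r1, r1, r1 → r1=0x4e
body[6] add  r4, r0, r0 → r4=0x52
epilogue: pop r4=0xe0, sp=0xeb
epilogue: pop r2=0x7b, sp=0xec
r0: caller-saved, written=True
r1: caller-saved, written=True
r3: caller-saved, written=False
r4: callee-saved, written=True

SURVIVE = r3,r4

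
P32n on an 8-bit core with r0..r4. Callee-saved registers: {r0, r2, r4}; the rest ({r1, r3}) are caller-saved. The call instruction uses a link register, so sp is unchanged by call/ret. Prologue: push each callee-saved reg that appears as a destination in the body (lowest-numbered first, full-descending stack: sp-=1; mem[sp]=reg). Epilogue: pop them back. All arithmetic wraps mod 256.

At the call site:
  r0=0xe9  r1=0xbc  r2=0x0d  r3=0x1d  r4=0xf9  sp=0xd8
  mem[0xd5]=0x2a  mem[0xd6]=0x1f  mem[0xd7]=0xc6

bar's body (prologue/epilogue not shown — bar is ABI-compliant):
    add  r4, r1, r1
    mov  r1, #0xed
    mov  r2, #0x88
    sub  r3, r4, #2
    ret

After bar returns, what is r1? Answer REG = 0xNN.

prologue: push r2 → mem[0xd7]=0x0d, sp=0xd7
prologue: push r4 → mem[0xd6]=0xf9, sp=0xd6
body[0] add  r4, r1, r1 → r4=0x78
body[1] mov  r1, #0xed → r1=0xed
body[2] mov  r2, #0x88 → r2=0x88
body[3] sub  r3, r4, #2 → r3=0x76
epilogue: pop r4=0xf9, sp=0xd7
epilogue: pop r2=0x0d, sp=0xd8
r1 is caller-saved → body value

REG = 0xed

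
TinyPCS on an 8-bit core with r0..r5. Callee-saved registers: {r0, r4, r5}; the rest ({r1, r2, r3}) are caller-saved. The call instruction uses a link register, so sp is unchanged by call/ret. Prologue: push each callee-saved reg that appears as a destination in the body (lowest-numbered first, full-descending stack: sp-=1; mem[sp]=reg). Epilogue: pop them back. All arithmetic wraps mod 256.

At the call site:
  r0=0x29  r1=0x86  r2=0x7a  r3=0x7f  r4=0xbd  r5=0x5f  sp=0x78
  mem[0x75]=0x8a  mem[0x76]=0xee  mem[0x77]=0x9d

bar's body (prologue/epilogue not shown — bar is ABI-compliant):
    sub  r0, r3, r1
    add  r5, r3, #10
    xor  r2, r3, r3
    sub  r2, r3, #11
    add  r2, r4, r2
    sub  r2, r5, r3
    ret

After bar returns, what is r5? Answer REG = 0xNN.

REG = 0x5f

prologue: push r0 → mem[0x77]=0x29, sp=0x77
prologue: push r5 → mem[0x76]=0x5f, sp=0x76
body[0] sub  r0, r3, r1 → r0=0xf9
body[1] add  r5, r3, #10 → r5=0x89
body[2] xor  r2, r3, r3 → r2=0x00
body[3] sub  r2, r3, #11 → r2=0x74
body[4] add  r2, r4, r2 → r2=0x31
body[5] sub  r2, r5, r3 → r2=0x0a
epilogue: pop r5=0x5f, sp=0x77
epilogue: pop r0=0x29, sp=0x78
r5 is callee-saved → restored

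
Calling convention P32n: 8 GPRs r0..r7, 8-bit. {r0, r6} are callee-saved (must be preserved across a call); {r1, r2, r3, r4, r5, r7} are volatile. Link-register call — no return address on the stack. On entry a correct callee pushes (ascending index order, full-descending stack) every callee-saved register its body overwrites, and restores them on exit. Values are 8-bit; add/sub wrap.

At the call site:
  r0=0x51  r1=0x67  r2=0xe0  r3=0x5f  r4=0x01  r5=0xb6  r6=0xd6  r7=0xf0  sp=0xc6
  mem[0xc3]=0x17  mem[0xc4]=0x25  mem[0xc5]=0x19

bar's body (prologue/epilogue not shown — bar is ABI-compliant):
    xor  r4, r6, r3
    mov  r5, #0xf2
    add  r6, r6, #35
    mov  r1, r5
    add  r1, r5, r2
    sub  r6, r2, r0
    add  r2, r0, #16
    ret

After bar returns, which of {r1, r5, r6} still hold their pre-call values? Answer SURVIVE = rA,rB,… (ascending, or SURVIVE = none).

prologue: push r6 -> mem[0xc5]=0xd6, sp=0xc5
body[0] xor  r4, r6, r3 -> r4=0x89
body[1] mov  r5, #0xf2 -> r5=0xf2
body[2] add  r6, r6, #35 -> r6=0xf9
body[3] mov  r1, r5 -> r1=0xf2
body[4] add  r1, r5, r2 -> r1=0xd2
body[5] sub  r6, r2, r0 -> r6=0x8f
body[6] add  r2, r0, #16 -> r2=0x61
epilogue: pop r6=0xd6, sp=0xc6
r1: caller-saved, written=True
r5: caller-saved, written=True
r6: callee-saved, written=True

SURVIVE = r6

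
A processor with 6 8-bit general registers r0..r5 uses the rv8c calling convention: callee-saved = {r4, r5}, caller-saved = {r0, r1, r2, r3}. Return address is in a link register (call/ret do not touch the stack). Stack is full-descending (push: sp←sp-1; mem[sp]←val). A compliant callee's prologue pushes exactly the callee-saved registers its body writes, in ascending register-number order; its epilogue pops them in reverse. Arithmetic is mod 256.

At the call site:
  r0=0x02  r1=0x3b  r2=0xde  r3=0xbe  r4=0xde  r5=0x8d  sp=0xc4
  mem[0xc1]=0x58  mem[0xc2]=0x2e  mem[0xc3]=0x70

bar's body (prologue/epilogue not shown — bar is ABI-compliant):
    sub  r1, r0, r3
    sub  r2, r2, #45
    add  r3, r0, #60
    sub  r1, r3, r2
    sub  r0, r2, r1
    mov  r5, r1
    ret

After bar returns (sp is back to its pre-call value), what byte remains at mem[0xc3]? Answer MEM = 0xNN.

MEM = 0x8d

prologue: push r5 -> mem[0xc3]=0x8d, sp=0xc3
body[0] sub  r1, r0, r3 -> r1=0x44
body[1] sub  r2, r2, #45 -> r2=0xb1
body[2] add  r3, r0, #60 -> r3=0x3e
body[3] sub  r1, r3, r2 -> r1=0x8d
body[4] sub  r0, r2, r1 -> r0=0x24
body[5] mov  r5, r1 -> r5=0x8d
epilogue: pop r5=0x8d, sp=0xc4
prologue pushed ['r5'] at ['0xc3']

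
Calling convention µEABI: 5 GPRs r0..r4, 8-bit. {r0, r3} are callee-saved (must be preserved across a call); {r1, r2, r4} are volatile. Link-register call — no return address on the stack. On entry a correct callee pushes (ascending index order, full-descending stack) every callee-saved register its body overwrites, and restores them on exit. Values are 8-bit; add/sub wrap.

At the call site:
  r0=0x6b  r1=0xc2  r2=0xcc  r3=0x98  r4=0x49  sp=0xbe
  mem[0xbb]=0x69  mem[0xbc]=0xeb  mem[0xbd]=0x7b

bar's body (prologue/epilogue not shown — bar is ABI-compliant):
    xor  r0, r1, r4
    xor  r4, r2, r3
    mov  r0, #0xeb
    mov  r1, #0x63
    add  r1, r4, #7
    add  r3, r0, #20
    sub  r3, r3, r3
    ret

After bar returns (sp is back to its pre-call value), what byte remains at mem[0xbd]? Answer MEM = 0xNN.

MEM = 0x6b

prologue: push r0 -> mem[0xbd]=0x6b, sp=0xbd
prologue: push r3 -> mem[0xbc]=0x98, sp=0xbc
body[0] xor  r0, r1, r4 -> r0=0x8b
body[1] xor  r4, r2, r3 -> r4=0x54
body[2] mov  r0, #0xeb -> r0=0xeb
body[3] mov  r1, #0x63 -> r1=0x63
body[4] add  r1, r4, #7 -> r1=0x5b
body[5] add  r3, r0, #20 -> r3=0xff
body[6] sub  r3, r3, r3 -> r3=0x00
epilogue: pop r3=0x98, sp=0xbd
epilogue: pop r0=0x6b, sp=0xbe
prologue pushed ['r0', 'r3'] at ['0xbd', '0xbc']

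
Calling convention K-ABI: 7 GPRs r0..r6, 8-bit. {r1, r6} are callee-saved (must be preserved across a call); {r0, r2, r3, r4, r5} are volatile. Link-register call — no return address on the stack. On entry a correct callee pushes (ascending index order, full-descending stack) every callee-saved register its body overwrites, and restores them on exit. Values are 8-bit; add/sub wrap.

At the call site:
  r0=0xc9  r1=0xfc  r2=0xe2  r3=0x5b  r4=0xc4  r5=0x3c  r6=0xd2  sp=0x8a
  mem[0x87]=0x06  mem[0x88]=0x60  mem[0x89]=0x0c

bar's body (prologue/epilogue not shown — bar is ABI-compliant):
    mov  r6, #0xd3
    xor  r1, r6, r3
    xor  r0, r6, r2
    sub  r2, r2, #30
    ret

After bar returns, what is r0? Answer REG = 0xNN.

prologue: push r1 → mem[0x89]=0xfc, sp=0x89
prologue: push r6 → mem[0x88]=0xd2, sp=0x88
body[0] mov  r6, #0xd3 → r6=0xd3
body[1] xor  r1, r6, r3 → r1=0x88
body[2] xor  r0, r6, r2 → r0=0x31
body[3] sub  r2, r2, #30 → r2=0xc4
epilogue: pop r6=0xd2, sp=0x89
epilogue: pop r1=0xfc, sp=0x8a
r0 is caller-saved → body value

REG = 0x31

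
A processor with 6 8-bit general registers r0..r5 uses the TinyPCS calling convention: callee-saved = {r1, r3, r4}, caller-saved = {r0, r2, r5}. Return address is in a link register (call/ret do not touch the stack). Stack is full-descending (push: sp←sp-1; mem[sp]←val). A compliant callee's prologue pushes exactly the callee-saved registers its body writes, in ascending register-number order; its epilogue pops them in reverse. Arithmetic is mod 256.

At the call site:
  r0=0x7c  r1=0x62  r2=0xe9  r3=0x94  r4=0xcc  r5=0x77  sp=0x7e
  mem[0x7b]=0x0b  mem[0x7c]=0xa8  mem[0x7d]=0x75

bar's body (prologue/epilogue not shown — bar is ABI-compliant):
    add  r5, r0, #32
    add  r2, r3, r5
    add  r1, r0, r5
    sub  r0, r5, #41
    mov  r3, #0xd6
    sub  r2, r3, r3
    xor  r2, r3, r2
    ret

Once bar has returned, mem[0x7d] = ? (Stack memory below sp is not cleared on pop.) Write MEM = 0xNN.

prologue: push r1 -> mem[0x7d]=0x62, sp=0x7d
prologue: push r3 -> mem[0x7c]=0x94, sp=0x7c
body[0] add  r5, r0, #32 -> r5=0x9c
body[1] add  r2, r3, r5 -> r2=0x30
body[2] add  r1, r0, r5 -> r1=0x18
body[3] sub  r0, r5, #41 -> r0=0x73
body[4] mov  r3, #0xd6 -> r3=0xd6
body[5] sub  r2, r3, r3 -> r2=0x00
body[6] xor  r2, r3, r2 -> r2=0xd6
epilogue: pop r3=0x94, sp=0x7d
epilogue: pop r1=0x62, sp=0x7e
prologue pushed ['r1', 'r3'] at ['0x7d', '0x7c']

MEM = 0x62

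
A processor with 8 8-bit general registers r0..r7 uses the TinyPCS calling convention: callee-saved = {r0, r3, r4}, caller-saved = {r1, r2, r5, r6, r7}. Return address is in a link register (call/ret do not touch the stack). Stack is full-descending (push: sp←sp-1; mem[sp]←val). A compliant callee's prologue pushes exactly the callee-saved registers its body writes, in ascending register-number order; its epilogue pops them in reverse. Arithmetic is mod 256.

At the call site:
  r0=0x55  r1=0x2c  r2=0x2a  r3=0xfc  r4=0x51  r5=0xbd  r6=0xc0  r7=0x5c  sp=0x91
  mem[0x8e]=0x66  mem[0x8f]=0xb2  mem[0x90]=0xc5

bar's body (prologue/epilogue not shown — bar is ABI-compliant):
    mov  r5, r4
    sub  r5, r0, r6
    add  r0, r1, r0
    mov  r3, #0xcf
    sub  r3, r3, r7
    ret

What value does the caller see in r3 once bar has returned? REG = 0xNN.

prologue: push r0 → mem[0x90]=0x55, sp=0x90
prologue: push r3 → mem[0x8f]=0xfc, sp=0x8f
body[0] mov  r5, r4 → r5=0x51
body[1] sub  r5, r0, r6 → r5=0x95
body[2] add  r0, r1, r0 → r0=0x81
body[3] mov  r3, #0xcf → r3=0xcf
body[4] sub  r3, r3, r7 → r3=0x73
epilogue: pop r3=0xfc, sp=0x90
epilogue: pop r0=0x55, sp=0x91
r3 is callee-saved → restored

REG = 0xfc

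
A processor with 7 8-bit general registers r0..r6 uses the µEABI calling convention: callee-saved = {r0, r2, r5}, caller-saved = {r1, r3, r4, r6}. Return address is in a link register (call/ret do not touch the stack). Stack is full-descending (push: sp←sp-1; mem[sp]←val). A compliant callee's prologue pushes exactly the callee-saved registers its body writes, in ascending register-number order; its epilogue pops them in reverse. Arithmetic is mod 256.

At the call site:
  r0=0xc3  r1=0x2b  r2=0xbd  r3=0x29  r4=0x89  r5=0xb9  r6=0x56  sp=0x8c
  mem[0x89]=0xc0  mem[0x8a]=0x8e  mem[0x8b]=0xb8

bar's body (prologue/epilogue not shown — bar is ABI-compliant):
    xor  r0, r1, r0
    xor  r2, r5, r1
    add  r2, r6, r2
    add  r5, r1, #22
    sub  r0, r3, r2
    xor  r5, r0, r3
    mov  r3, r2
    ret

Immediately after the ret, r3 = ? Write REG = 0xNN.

REG = 0xe8

prologue: push r0 -> mem[0x8b]=0xc3, sp=0x8b
prologue: push r2 -> mem[0x8a]=0xbd, sp=0x8a
prologue: push r5 -> mem[0x89]=0xb9, sp=0x89
body[0] xor  r0, r1, r0 -> r0=0xe8
body[1] xor  r2, r5, r1 -> r2=0x92
body[2] add  r2, r6, r2 -> r2=0xe8
body[3] add  r5, r1, #22 -> r5=0x41
body[4] sub  r0, r3, r2 -> r0=0x41
body[5] xor  r5, r0, r3 -> r5=0x68
body[6] mov  r3, r2 -> r3=0xe8
epilogue: pop r5=0xb9, sp=0x8a
epilogue: pop r2=0xbd, sp=0x8b
epilogue: pop r0=0xc3, sp=0x8c
r3 is caller-saved -> body value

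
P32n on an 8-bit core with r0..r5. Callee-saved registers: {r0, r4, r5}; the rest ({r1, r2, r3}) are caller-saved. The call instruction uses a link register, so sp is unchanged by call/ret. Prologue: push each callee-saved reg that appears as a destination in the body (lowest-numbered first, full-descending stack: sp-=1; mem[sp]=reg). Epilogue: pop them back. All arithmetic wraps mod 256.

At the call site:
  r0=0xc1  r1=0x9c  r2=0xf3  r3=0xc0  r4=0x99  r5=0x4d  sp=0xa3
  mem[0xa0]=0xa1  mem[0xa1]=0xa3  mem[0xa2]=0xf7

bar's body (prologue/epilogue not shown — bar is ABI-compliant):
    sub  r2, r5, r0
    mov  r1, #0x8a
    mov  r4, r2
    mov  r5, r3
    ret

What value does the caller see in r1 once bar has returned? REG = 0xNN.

REG = 0x8a

prologue: push r4 → mem[0xa2]=0x99, sp=0xa2
prologue: push r5 → mem[0xa1]=0x4d, sp=0xa1
body[0] sub  r2, r5, r0 → r2=0x8c
body[1] mov  r1, #0x8a → r1=0x8a
body[2] mov  r4, r2 → r4=0x8c
body[3] mov  r5, r3 → r5=0xc0
epilogue: pop r5=0x4d, sp=0xa2
epilogue: pop r4=0x99, sp=0xa3
r1 is caller-saved → body value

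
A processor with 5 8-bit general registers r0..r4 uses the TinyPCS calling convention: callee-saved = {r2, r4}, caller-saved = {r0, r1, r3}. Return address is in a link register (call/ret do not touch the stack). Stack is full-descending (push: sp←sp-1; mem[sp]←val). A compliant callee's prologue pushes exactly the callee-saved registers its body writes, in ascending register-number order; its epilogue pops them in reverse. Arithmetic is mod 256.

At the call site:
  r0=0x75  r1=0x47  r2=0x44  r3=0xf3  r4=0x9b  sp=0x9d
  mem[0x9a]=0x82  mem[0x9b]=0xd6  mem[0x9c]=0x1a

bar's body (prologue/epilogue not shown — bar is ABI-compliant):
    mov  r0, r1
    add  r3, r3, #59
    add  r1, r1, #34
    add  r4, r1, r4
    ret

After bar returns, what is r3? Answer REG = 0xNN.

REG = 0x2e

prologue: push r4 → mem[0x9c]=0x9b, sp=0x9c
body[0] mov  r0, r1 → r0=0x47
body[1] add  r3, r3, #59 → r3=0x2e
body[2] add  r1, r1, #34 → r1=0x69
body[3] add  r4, r1, r4 → r4=0x04
epilogue: pop r4=0x9b, sp=0x9d
r3 is caller-saved → body value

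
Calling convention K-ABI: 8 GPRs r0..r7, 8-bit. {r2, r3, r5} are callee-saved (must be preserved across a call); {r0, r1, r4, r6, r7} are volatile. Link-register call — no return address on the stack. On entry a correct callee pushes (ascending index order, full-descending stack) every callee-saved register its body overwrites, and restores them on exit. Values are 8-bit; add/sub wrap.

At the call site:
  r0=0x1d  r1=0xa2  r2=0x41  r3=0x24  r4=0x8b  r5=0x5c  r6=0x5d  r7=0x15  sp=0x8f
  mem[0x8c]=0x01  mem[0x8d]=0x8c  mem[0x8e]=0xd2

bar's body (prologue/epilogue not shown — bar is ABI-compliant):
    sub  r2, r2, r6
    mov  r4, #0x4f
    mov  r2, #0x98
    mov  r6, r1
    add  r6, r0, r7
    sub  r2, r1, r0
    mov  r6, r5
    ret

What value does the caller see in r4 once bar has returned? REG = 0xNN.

prologue: push r2 → mem[0x8e]=0x41, sp=0x8e
body[0] sub  r2, r2, r6 → r2=0xe4
body[1] mov  r4, #0x4f → r4=0x4f
body[2] mov  r2, #0x98 → r2=0x98
body[3] mov  r6, r1 → r6=0xa2
body[4] add  r6, r0, r7 → r6=0x32
body[5] sub  r2, r1, r0 → r2=0x85
body[6] mov  r6, r5 → r6=0x5c
epilogue: pop r2=0x41, sp=0x8f
r4 is caller-saved → body value

REG = 0x4f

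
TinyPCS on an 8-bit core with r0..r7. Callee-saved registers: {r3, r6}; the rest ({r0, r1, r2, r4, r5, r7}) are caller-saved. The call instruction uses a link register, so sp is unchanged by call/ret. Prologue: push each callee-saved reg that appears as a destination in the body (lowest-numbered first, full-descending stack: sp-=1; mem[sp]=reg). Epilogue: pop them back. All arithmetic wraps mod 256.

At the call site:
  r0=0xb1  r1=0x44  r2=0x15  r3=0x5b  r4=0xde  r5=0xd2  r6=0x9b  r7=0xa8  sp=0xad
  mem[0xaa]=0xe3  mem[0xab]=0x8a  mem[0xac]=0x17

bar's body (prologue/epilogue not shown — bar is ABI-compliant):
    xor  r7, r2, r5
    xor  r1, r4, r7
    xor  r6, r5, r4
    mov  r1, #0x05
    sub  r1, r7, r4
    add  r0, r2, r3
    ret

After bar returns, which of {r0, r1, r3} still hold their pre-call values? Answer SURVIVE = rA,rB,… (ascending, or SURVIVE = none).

SURVIVE = r3

prologue: push r6 -> mem[0xac]=0x9b, sp=0xac
body[0] xor  r7, r2, r5 -> r7=0xc7
body[1] xor  r1, r4, r7 -> r1=0x19
body[2] xor  r6, r5, r4 -> r6=0x0c
body[3] mov  r1, #0x05 -> r1=0x05
body[4] sub  r1, r7, r4 -> r1=0xe9
body[5] add  r0, r2, r3 -> r0=0x70
epilogue: pop r6=0x9b, sp=0xad
r0: caller-saved, written=True
r1: caller-saved, written=True
r3: callee-saved, written=False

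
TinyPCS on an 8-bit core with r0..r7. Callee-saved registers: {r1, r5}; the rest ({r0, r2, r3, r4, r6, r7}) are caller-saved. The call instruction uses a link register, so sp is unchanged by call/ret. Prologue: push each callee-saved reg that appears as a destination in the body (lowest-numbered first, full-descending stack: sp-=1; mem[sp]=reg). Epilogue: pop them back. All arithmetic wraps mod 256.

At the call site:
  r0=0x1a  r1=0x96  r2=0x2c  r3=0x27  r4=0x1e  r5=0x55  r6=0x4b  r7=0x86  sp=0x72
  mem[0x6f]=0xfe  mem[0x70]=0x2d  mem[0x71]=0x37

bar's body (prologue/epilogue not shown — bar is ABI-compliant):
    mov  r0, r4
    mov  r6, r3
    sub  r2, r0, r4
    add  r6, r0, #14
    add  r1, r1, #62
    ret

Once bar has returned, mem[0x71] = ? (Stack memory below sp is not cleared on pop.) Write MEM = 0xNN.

prologue: push r1 -> mem[0x71]=0x96, sp=0x71
body[0] mov  r0, r4 -> r0=0x1e
body[1] mov  r6, r3 -> r6=0x27
body[2] sub  r2, r0, r4 -> r2=0x00
body[3] add  r6, r0, #14 -> r6=0x2c
body[4] add  r1, r1, #62 -> r1=0xd4
epilogue: pop r1=0x96, sp=0x72
prologue pushed ['r1'] at ['0x71']

MEM = 0x96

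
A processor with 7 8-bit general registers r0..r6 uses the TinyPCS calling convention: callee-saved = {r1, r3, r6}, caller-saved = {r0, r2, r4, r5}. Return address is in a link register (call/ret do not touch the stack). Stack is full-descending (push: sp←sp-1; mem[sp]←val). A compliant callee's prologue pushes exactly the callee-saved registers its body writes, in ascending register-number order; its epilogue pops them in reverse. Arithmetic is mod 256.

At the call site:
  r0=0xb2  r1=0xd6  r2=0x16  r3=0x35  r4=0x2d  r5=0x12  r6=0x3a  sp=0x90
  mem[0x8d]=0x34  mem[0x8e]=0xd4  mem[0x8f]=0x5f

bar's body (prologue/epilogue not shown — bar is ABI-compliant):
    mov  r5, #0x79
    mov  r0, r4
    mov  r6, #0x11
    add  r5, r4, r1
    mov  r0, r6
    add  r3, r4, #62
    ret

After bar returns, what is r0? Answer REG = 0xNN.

prologue: push r3 → mem[0x8f]=0x35, sp=0x8f
prologue: push r6 → mem[0x8e]=0x3a, sp=0x8e
body[0] mov  r5, #0x79 → r5=0x79
body[1] mov  r0, r4 → r0=0x2d
body[2] mov  r6, #0x11 → r6=0x11
body[3] add  r5, r4, r1 → r5=0x03
body[4] mov  r0, r6 → r0=0x11
body[5] add  r3, r4, #62 → r3=0x6b
epilogue: pop r6=0x3a, sp=0x8f
epilogue: pop r3=0x35, sp=0x90
r0 is caller-saved → body value

REG = 0x11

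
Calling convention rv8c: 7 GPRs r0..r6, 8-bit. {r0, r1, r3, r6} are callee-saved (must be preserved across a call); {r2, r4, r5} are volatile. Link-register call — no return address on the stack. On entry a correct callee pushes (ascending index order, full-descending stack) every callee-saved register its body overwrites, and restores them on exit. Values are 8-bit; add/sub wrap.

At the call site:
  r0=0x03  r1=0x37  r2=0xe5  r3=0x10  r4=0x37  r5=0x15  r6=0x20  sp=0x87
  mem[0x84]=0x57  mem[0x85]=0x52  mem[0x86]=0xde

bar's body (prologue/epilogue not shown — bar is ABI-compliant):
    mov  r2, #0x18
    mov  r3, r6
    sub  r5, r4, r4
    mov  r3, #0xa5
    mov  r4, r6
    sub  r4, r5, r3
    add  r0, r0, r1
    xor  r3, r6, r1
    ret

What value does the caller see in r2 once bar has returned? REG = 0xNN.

REG = 0x18

prologue: push r0 -> mem[0x86]=0x03, sp=0x86
prologue: push r3 -> mem[0x85]=0x10, sp=0x85
body[0] mov  r2, #0x18 -> r2=0x18
body[1] mov  r3, r6 -> r3=0x20
body[2] sub  r5, r4, r4 -> r5=0x00
body[3] mov  r3, #0xa5 -> r3=0xa5
body[4] mov  r4, r6 -> r4=0x20
body[5] sub  r4, r5, r3 -> r4=0x5b
body[6] add  r0, r0, r1 -> r0=0x3a
body[7] xor  r3, r6, r1 -> r3=0x17
epilogue: pop r3=0x10, sp=0x86
epilogue: pop r0=0x03, sp=0x87
r2 is caller-saved -> body value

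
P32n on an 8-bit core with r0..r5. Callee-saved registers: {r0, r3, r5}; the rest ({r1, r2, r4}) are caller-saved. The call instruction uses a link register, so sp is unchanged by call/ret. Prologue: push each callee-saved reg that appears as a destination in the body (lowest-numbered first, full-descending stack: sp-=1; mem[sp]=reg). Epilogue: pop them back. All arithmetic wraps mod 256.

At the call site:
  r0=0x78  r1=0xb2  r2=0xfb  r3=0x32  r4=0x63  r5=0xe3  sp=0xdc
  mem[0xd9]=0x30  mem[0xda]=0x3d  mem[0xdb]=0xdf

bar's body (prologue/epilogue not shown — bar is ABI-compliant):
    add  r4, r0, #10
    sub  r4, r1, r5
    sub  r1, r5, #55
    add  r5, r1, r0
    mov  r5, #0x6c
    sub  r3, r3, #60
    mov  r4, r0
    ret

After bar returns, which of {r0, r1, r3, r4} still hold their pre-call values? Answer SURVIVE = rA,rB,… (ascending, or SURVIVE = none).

prologue: push r3 -> mem[0xdb]=0x32, sp=0xdb
prologue: push r5 -> mem[0xda]=0xe3, sp=0xda
body[0] add  r4, r0, #10 -> r4=0x82
body[1] sub  r4, r1, r5 -> r4=0xcf
body[2] sub  r1, r5, #55 -> r1=0xac
body[3] add  r5, r1, r0 -> r5=0x24
body[4] mov  r5, #0x6c -> r5=0x6c
body[5] sub  r3, r3, #60 -> r3=0xf6
body[6] mov  r4, r0 -> r4=0x78
epilogue: pop r5=0xe3, sp=0xdb
epilogue: pop r3=0x32, sp=0xdc
r0: callee-saved, written=False
r1: caller-saved, written=True
r3: callee-saved, written=True
r4: caller-saved, written=True

SURVIVE = r0,r3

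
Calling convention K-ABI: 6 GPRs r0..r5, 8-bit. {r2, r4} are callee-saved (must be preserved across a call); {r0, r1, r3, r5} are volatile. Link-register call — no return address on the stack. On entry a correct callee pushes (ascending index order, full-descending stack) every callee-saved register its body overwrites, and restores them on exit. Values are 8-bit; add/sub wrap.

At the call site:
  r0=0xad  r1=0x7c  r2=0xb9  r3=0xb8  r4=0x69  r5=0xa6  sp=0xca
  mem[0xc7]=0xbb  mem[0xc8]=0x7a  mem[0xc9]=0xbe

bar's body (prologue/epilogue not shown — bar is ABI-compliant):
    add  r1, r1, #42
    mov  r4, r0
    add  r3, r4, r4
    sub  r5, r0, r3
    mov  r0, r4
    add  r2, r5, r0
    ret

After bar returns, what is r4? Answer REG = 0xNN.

prologue: push r2 → mem[0xc9]=0xb9, sp=0xc9
prologue: push r4 → mem[0xc8]=0x69, sp=0xc8
body[0] add  r1, r1, #42 → r1=0xa6
body[1] mov  r4, r0 → r4=0xad
body[2] add  r3, r4, r4 → r3=0x5a
body[3] sub  r5, r0, r3 → r5=0x53
body[4] mov  r0, r4 → r0=0xad
body[5] add  r2, r5, r0 → r2=0x00
epilogue: pop r4=0x69, sp=0xc9
epilogue: pop r2=0xb9, sp=0xca
r4 is callee-saved → restored

REG = 0x69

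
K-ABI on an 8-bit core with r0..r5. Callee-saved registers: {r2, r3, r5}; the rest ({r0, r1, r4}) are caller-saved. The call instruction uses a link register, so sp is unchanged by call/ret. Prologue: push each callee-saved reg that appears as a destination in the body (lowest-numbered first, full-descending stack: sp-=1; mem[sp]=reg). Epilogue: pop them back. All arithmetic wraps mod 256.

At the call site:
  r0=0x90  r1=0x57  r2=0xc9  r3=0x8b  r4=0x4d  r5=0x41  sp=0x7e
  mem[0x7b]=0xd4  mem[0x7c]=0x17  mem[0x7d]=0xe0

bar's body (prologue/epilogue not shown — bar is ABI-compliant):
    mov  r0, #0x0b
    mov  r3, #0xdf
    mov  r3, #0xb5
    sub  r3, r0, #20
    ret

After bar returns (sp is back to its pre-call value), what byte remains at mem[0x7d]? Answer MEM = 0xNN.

prologue: push r3 -> mem[0x7d]=0x8b, sp=0x7d
body[0] mov  r0, #0x0b -> r0=0x0b
body[1] mov  r3, #0xdf -> r3=0xdf
body[2] mov  r3, #0xb5 -> r3=0xb5
body[3] sub  r3, r0, #20 -> r3=0xf7
epilogue: pop r3=0x8b, sp=0x7e
prologue pushed ['r3'] at ['0x7d']

MEM = 0x8b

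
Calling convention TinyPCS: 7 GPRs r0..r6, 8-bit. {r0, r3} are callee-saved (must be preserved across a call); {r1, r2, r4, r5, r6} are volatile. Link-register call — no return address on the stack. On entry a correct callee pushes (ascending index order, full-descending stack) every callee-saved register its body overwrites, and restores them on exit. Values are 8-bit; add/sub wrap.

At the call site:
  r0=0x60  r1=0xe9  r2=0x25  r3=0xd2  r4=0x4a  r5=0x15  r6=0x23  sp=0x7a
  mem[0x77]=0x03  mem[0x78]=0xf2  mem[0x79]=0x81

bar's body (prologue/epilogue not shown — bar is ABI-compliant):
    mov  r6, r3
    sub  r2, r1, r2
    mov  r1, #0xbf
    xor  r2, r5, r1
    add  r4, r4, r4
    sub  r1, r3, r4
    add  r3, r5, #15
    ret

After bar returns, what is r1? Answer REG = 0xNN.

prologue: push r3 → mem[0x79]=0xd2, sp=0x79
body[0] mov  r6, r3 → r6=0xd2
body[1] sub  r2, r1, r2 → r2=0xc4
body[2] mov  r1, #0xbf → r1=0xbf
body[3] xor  r2, r5, r1 → r2=0xaa
body[4] add  r4, r4, r4 → r4=0x94
body[5] sub  r1, r3, r4 → r1=0x3e
body[6] add  r3, r5, #15 → r3=0x24
epilogue: pop r3=0xd2, sp=0x7a
r1 is caller-saved → body value

REG = 0x3e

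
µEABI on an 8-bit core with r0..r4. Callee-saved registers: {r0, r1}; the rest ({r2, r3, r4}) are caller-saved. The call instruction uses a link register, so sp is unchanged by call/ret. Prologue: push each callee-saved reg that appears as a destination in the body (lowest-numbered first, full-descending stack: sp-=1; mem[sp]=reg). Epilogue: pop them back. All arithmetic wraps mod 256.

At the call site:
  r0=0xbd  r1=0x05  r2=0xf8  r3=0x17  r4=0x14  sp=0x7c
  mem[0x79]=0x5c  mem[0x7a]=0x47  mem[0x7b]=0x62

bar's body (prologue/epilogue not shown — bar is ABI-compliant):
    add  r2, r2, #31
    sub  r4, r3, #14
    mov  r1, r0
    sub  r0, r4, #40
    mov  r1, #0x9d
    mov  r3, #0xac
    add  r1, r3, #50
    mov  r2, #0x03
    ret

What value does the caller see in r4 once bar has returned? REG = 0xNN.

REG = 0x09

prologue: push r0 -> mem[0x7b]=0xbd, sp=0x7b
prologue: push r1 -> mem[0x7a]=0x05, sp=0x7a
body[0] add  r2, r2, #31 -> r2=0x17
body[1] sub  r4, r3, #14 -> r4=0x09
body[2] mov  r1, r0 -> r1=0xbd
body[3] sub  r0, r4, #40 -> r0=0xe1
body[4] mov  r1, #0x9d -> r1=0x9d
body[5] mov  r3, #0xac -> r3=0xac
body[6] add  r1, r3, #50 -> r1=0xde
body[7] mov  r2, #0x03 -> r2=0x03
epilogue: pop r1=0x05, sp=0x7b
epilogue: pop r0=0xbd, sp=0x7c
r4 is caller-saved -> body value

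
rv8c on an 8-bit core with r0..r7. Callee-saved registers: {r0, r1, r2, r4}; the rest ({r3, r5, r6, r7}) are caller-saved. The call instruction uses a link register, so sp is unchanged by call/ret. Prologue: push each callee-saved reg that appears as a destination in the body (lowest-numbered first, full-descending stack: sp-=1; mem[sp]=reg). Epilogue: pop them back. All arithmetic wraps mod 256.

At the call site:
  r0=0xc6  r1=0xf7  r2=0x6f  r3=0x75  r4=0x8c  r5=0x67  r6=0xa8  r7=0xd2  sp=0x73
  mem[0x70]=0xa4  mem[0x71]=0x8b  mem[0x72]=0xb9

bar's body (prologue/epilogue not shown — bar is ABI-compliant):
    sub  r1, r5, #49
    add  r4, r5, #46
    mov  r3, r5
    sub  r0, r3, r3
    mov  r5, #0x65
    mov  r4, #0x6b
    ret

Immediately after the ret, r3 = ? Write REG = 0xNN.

REG = 0x67

prologue: push r0 → mem[0x72]=0xc6, sp=0x72
prologue: push r1 → mem[0x71]=0xf7, sp=0x71
prologue: push r4 → mem[0x70]=0x8c, sp=0x70
body[0] sub  r1, r5, #49 → r1=0x36
body[1] add  r4, r5, #46 → r4=0x95
body[2] mov  r3, r5 → r3=0x67
body[3] sub  r0, r3, r3 → r0=0x00
body[4] mov  r5, #0x65 → r5=0x65
body[5] mov  r4, #0x6b → r4=0x6b
epilogue: pop r4=0x8c, sp=0x71
epilogue: pop r1=0xf7, sp=0x72
epilogue: pop r0=0xc6, sp=0x73
r3 is caller-saved → body value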